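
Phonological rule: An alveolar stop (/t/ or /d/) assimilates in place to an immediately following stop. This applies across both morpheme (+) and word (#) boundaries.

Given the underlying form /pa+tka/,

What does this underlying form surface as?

[pa+kka]

/t/ before /k/ (velar) → [k]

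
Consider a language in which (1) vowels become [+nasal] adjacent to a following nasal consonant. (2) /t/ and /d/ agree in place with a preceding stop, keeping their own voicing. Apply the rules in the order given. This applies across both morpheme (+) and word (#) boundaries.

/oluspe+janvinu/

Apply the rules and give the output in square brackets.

[oluspe+jãnvĩnu]

Rule 1: /a/ before nasal /n/ → [ã]
Rule 1: /i/ before nasal /n/ → [ĩ]
After rule 1: oluspe+jãnvĩnu
Rule 2: no segment meets the rule's conditions; no change.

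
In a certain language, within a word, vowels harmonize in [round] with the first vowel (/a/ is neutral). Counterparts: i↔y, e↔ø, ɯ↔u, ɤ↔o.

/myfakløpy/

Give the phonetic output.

no segment meets the rule's conditions; no change.

[myfakløpy]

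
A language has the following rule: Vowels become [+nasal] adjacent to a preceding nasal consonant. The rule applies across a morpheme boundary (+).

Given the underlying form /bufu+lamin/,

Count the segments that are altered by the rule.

1

/i/ after nasal /m/ → [ĩ]
1 segment changes.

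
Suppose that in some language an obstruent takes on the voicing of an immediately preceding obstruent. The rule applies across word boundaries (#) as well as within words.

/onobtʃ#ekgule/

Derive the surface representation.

/tʃ/ after /b/ (voiced) → [dʒ]
/g/ after /k/ (voiceless) → [k]

[onobdʒ#ekkule]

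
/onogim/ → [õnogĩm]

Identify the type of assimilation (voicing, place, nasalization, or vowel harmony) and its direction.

nasalization, regressive

/o/→[õ] /i/→[ĩ].
Each target copies a feature from the following segment, so the direction is regressive.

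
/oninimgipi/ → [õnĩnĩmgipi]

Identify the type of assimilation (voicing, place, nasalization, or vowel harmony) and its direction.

/o/→[õ] /i/→[ĩ] /i/→[ĩ].
Each target copies a feature from the following segment, so the direction is regressive.

nasalization, regressive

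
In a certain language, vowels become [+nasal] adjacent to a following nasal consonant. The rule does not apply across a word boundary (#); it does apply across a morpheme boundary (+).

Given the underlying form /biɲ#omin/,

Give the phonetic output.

[bĩɲ#õmĩn]

/i/ before nasal /ɲ/ → [ĩ]
/o/ before nasal /m/ → [õ]
/i/ before nasal /n/ → [ĩ]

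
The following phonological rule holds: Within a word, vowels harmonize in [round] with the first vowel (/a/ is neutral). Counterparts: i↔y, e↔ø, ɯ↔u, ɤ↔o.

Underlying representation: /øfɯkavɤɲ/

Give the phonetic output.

/ɯ/ harmonizes with /ø/ ([+round]) → [u]
/ɤ/ harmonizes with /ø/ ([+round]) → [o]

[øfukavoɲ]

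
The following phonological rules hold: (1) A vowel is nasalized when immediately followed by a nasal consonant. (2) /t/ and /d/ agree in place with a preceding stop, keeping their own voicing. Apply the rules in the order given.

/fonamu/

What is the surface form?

Rule 1: /o/ before nasal /n/ → [õ]
Rule 1: /a/ before nasal /m/ → [ã]
After rule 1: fõnãmu
Rule 2: no segment meets the rule's conditions; no change.

[fõnãmu]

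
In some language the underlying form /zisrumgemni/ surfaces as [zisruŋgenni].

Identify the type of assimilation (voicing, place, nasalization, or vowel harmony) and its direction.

/m/→[ŋ] /m/→[n].
Each target copies a feature from the following segment, so the direction is regressive.

place assimilation, regressive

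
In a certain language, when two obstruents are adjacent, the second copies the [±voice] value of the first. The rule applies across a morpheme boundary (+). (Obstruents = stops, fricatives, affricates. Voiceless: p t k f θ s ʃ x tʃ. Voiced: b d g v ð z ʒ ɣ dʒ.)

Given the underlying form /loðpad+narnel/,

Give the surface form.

[loðbad+narnel]

/p/ after /ð/ (voiced) → [b]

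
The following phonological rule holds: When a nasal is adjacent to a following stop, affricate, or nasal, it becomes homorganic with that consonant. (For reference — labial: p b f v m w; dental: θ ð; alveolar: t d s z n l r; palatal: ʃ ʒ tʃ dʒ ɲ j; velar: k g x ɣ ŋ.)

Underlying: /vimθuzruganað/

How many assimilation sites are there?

No segment meets the rule's conditions.

0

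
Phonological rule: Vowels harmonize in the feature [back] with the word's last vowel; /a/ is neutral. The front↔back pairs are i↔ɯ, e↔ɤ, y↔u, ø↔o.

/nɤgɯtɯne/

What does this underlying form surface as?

[negitine]

/ɤ/ harmonizes with /e/ ([-back]) → [e]
/ɯ/ harmonizes with /e/ ([-back]) → [i]
/ɯ/ harmonizes with /e/ ([-back]) → [i]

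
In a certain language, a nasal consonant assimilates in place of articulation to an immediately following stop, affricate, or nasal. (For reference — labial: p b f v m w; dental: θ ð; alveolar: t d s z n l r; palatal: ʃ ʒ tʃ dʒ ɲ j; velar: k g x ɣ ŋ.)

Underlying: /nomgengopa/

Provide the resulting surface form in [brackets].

/m/ before /g/ (velar) → [ŋ]
/n/ before /g/ (velar) → [ŋ]

[noŋgeŋgopa]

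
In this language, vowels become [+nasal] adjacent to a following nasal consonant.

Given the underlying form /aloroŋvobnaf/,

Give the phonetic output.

/o/ before nasal /ŋ/ → [õ]

[alorõŋvobnaf]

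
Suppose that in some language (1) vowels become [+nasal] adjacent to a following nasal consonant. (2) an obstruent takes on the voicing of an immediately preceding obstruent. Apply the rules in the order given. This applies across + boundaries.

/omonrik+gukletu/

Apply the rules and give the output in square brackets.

Rule 1: /o/ before nasal /m/ → [õ]
Rule 1: /o/ before nasal /n/ → [õ]
After rule 1: õmõnrik+gukletu
Rule 2: /g/ after /k/ (voiceless) → [k]

[õmõnrik+kukletu]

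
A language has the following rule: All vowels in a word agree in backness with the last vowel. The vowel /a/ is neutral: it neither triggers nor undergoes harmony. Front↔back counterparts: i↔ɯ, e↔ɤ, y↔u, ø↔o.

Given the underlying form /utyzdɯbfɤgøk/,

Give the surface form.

/u/ harmonizes with /ø/ ([-back]) → [y]
/ɯ/ harmonizes with /ø/ ([-back]) → [i]
/ɤ/ harmonizes with /ø/ ([-back]) → [e]

[ytyzdibfegøk]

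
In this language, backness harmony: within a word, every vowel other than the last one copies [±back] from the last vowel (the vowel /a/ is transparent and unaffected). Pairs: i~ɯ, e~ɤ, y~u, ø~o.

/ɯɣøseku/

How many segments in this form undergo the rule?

2

/ø/ harmonizes with /u/ ([+back]) → [o]
/e/ harmonizes with /u/ ([+back]) → [ɤ]
2 segments change.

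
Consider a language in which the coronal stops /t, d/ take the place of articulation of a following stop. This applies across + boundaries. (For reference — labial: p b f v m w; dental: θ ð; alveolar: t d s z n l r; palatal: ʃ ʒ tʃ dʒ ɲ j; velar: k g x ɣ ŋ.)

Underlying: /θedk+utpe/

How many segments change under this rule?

/d/ before /k/ (velar) → [g]
/t/ before /p/ (labial) → [p]
2 segments change.

2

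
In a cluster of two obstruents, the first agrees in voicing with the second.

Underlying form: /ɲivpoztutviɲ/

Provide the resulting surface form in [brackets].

/v/ before /p/ (voiceless) → [f]
/z/ before /t/ (voiceless) → [s]
/t/ before /v/ (voiced) → [d]

[ɲifpostudviɲ]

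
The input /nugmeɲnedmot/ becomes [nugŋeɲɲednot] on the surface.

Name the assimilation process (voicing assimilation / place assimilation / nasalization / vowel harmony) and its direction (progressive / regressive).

place assimilation, progressive

/m/→[ŋ] /n/→[ɲ] /m/→[n].
Each target copies a feature from the preceding segment, so the direction is progressive.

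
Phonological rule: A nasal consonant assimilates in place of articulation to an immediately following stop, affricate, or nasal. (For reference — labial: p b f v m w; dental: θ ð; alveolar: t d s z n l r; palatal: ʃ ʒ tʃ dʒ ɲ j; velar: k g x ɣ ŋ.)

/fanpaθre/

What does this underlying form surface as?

/n/ before /p/ (labial) → [m]

[fampaθre]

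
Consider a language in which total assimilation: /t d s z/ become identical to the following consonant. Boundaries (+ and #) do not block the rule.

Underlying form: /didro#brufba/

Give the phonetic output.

[dirro#brufba]

/d/ before /r/ → [r] (total assimilation)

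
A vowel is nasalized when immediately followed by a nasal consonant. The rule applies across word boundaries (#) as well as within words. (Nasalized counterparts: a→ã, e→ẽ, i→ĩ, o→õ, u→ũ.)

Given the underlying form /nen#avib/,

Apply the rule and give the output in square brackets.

[nẽn#avib]

/e/ before nasal /n/ → [ẽ]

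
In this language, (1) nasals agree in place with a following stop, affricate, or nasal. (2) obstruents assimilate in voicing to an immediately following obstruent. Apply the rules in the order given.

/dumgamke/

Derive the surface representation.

Rule 1: /m/ before /g/ (velar) → [ŋ]
Rule 1: /m/ before /k/ (velar) → [ŋ]
After rule 1: duŋgaŋke
Rule 2: no segment meets the rule's conditions; no change.

[duŋgaŋke]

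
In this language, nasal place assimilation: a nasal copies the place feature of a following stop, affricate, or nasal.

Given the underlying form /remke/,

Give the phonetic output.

/m/ before /k/ (velar) → [ŋ]

[reŋke]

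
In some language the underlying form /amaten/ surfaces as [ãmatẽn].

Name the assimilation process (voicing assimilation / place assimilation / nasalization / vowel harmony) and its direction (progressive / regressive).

nasalization, regressive

/a/→[ã] /e/→[ẽ].
Each target copies a feature from the following segment, so the direction is regressive.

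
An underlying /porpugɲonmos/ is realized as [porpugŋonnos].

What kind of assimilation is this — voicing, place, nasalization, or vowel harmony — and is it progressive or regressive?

/ɲ/→[ŋ] /m/→[n].
Each target copies a feature from the preceding segment, so the direction is progressive.

place assimilation, progressive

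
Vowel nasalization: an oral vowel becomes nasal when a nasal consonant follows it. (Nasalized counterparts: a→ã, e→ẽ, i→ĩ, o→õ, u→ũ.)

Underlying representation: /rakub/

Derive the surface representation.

[rakub]

no segment meets the rule's conditions; no change.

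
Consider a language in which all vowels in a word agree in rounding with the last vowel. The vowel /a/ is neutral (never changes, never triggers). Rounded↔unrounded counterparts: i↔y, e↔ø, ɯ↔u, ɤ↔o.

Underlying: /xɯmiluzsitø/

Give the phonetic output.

/ɯ/ harmonizes with /ø/ ([+round]) → [u]
/i/ harmonizes with /ø/ ([+round]) → [y]
/i/ harmonizes with /ø/ ([+round]) → [y]

[xumyluzsytø]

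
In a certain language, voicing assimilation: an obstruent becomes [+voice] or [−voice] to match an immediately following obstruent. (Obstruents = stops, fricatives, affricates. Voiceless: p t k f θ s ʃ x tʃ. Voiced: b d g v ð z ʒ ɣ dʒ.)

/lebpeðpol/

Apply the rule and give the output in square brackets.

[leppeθpol]

/b/ before /p/ (voiceless) → [p]
/ð/ before /p/ (voiceless) → [θ]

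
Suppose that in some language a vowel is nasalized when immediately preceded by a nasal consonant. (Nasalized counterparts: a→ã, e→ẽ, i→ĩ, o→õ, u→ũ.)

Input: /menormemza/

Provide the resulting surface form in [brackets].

/e/ after nasal /m/ → [ẽ]
/o/ after nasal /n/ → [õ]
/e/ after nasal /m/ → [ẽ]

[mẽnõrmẽmza]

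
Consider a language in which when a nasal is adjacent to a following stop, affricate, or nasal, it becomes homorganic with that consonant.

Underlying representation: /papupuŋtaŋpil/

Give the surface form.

/ŋ/ before /t/ (alveolar) → [n]
/ŋ/ before /p/ (labial) → [m]

[papupuntampil]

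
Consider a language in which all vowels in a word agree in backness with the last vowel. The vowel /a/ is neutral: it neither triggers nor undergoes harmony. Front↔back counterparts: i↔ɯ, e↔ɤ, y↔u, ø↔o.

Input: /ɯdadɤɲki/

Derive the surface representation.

/ɯ/ harmonizes with /i/ ([-back]) → [i]
/ɤ/ harmonizes with /i/ ([-back]) → [e]

[idadeɲki]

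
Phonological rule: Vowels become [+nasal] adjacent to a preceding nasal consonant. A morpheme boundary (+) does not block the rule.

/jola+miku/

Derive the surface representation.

[jola+mĩku]

/i/ after nasal /m/ → [ĩ]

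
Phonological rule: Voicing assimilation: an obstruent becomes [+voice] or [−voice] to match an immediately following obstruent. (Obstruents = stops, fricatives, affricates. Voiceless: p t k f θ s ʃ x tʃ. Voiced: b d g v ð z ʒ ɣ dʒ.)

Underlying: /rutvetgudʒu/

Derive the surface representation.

[rudvedgudʒu]

/t/ before /v/ (voiced) → [d]
/t/ before /g/ (voiced) → [d]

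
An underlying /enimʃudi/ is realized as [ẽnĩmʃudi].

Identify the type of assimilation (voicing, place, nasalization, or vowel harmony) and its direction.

nasalization, regressive

/e/→[ẽ] /i/→[ĩ].
Each target copies a feature from the following segment, so the direction is regressive.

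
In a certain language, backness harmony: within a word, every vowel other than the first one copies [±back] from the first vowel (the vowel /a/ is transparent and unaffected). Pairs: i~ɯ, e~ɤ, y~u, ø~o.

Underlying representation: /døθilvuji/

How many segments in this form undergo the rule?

1

/u/ harmonizes with /ø/ ([-back]) → [y]
1 segment changes.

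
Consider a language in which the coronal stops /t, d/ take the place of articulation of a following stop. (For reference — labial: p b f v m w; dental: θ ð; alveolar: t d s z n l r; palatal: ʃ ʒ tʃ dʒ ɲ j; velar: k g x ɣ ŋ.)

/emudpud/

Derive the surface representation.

[emubpud]

/d/ before /p/ (labial) → [b]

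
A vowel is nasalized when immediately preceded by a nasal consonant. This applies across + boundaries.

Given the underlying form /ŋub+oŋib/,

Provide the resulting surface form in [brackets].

/u/ after nasal /ŋ/ → [ũ]
/i/ after nasal /ŋ/ → [ĩ]

[ŋũb+oŋĩb]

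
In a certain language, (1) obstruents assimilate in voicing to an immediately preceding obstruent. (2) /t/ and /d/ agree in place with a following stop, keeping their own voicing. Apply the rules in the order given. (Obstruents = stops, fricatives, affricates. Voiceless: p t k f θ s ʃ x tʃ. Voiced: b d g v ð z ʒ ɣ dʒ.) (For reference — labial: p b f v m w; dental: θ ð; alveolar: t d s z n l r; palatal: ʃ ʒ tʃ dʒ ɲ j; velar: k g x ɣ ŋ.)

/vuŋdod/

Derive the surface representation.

Rule 1: no segment meets the rule's conditions; no change.
After rule 1: vuŋdod
Rule 2: no segment meets the rule's conditions; no change.

[vuŋdod]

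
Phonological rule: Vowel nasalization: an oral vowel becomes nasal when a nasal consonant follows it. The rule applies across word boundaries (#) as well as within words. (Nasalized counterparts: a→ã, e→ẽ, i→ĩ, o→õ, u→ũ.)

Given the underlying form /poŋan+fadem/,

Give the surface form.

/o/ before nasal /ŋ/ → [õ]
/a/ before nasal /n/ → [ã]
/e/ before nasal /m/ → [ẽ]

[põŋãn+fadẽm]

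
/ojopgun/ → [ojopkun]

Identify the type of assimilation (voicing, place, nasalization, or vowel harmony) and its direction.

voicing assimilation, progressive

/g/→[k].
Each target copies a feature from the preceding segment, so the direction is progressive.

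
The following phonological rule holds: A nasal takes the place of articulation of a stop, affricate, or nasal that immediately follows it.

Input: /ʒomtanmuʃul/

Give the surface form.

[ʒontammuʃul]

/m/ before /t/ (alveolar) → [n]
/n/ before /m/ (labial) → [m]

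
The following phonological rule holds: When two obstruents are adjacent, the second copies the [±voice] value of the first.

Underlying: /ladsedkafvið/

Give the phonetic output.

/s/ after /d/ (voiced) → [z]
/k/ after /d/ (voiced) → [g]
/v/ after /f/ (voiceless) → [f]

[ladzedgaffið]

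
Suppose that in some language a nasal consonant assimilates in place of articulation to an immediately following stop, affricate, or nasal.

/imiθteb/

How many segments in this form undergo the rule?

0

No segment meets the rule's conditions.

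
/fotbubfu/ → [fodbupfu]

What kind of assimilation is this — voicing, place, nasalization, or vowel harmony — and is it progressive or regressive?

voicing assimilation, regressive

/t/→[d] /b/→[p].
Each target copies a feature from the following segment, so the direction is regressive.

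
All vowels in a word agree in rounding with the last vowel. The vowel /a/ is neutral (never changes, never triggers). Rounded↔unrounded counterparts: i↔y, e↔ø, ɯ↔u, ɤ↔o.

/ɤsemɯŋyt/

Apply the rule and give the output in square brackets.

/ɤ/ harmonizes with /y/ ([+round]) → [o]
/e/ harmonizes with /y/ ([+round]) → [ø]
/ɯ/ harmonizes with /y/ ([+round]) → [u]

[osømuŋyt]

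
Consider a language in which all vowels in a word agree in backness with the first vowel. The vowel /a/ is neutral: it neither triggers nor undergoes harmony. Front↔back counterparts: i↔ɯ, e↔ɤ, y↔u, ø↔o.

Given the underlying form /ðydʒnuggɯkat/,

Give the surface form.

/u/ harmonizes with /y/ ([-back]) → [y]
/ɯ/ harmonizes with /y/ ([-back]) → [i]

[ðydʒnyggikat]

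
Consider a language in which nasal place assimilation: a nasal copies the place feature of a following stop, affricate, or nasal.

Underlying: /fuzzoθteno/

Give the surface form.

no segment meets the rule's conditions; no change.

[fuzzoθteno]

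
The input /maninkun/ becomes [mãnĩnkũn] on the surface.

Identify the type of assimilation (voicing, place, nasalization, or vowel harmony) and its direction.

nasalization, regressive

/a/→[ã] /i/→[ĩ] /u/→[ũ].
Each target copies a feature from the following segment, so the direction is regressive.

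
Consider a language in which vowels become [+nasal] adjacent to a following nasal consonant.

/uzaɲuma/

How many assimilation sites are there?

/a/ before nasal /ɲ/ → [ã]
/u/ before nasal /m/ → [ũ]
2 segments change.

2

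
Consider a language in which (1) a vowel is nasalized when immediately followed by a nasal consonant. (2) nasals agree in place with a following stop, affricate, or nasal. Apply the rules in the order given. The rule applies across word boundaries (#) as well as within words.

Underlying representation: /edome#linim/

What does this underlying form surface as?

[edõme#lĩnĩm]

Rule 1: /o/ before nasal /m/ → [õ]
Rule 1: /i/ before nasal /n/ → [ĩ]
Rule 1: /i/ before nasal /m/ → [ĩ]
After rule 1: edõme#lĩnĩm
Rule 2: no segment meets the rule's conditions; no change.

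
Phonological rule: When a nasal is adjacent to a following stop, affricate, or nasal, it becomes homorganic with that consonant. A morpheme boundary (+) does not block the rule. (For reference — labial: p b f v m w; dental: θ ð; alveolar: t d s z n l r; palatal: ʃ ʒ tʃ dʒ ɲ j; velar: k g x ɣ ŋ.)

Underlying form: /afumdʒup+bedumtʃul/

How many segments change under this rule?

2

/m/ before /dʒ/ (palatal) → [ɲ]
/m/ before /tʃ/ (palatal) → [ɲ]
2 segments change.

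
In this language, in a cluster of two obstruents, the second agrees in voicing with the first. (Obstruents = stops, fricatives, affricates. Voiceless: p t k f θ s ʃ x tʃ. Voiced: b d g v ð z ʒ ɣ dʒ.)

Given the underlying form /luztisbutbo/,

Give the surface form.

[luzdisputpo]

/t/ after /z/ (voiced) → [d]
/b/ after /s/ (voiceless) → [p]
/b/ after /t/ (voiceless) → [p]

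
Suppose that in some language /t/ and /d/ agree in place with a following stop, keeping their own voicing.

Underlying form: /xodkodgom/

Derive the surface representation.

/d/ before /k/ (velar) → [g]
/d/ before /g/ (velar) → [g]

[xogkoggom]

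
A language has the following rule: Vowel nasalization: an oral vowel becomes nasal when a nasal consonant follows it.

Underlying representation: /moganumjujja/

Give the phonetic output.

[mogãnũmjujja]

/a/ before nasal /n/ → [ã]
/u/ before nasal /m/ → [ũ]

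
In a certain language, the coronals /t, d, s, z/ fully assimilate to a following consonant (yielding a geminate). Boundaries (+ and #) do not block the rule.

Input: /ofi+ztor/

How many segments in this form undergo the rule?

1

/z/ before /t/ → [t] (total assimilation)
1 segment changes.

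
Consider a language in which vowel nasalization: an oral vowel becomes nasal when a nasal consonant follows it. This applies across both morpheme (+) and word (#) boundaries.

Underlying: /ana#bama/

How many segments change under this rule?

2

/a/ before nasal /n/ → [ã]
/a/ before nasal /m/ → [ã]
2 segments change.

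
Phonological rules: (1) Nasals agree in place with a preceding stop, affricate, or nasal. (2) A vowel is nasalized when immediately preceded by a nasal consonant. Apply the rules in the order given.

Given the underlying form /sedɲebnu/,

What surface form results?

Rule 1: /ɲ/ after /d/ (alveolar) → [n]
Rule 1: /n/ after /b/ (labial) → [m]
After rule 1: sednebmu
Rule 2: /e/ after nasal /n/ → [ẽ]
Rule 2: /u/ after nasal /m/ → [ũ]

[sednẽbmũ]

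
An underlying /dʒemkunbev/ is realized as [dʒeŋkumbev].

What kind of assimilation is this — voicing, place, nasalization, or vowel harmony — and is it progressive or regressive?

/m/→[ŋ] /n/→[m].
Each target copies a feature from the following segment, so the direction is regressive.

place assimilation, regressive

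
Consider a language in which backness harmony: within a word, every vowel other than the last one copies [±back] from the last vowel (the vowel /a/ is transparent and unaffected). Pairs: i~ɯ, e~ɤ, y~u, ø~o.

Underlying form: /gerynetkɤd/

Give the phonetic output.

[gɤrunɤtkɤd]

/e/ harmonizes with /ɤ/ ([+back]) → [ɤ]
/y/ harmonizes with /ɤ/ ([+back]) → [u]
/e/ harmonizes with /ɤ/ ([+back]) → [ɤ]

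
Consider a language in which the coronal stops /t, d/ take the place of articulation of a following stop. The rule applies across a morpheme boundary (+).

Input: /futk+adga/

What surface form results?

[fukk+agga]

/t/ before /k/ (velar) → [k]
/d/ before /g/ (velar) → [g]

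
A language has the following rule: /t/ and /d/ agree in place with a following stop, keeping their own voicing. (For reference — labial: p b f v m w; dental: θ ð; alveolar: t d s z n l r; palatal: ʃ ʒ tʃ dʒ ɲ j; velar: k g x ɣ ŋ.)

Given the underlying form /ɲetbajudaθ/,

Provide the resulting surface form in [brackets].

/t/ before /b/ (labial) → [p]

[ɲepbajudaθ]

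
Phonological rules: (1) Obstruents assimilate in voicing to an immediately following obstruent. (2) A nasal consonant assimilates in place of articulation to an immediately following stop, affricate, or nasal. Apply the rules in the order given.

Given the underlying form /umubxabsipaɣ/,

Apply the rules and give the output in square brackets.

Rule 1: /b/ before /x/ (voiceless) → [p]
Rule 1: /b/ before /s/ (voiceless) → [p]
After rule 1: umupxapsipaɣ
Rule 2: no segment meets the rule's conditions; no change.

[umupxapsipaɣ]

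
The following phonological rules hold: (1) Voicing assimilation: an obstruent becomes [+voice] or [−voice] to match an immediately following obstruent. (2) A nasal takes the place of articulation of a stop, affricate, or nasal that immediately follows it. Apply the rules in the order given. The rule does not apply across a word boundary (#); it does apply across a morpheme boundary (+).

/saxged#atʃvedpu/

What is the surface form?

Rule 1: /x/ before /g/ (voiced) → [ɣ]
Rule 1: /tʃ/ before /v/ (voiced) → [dʒ]
Rule 1: /d/ before /p/ (voiceless) → [t]
After rule 1: saɣged#adʒvetpu
Rule 2: no segment meets the rule's conditions; no change.

[saɣged#adʒvetpu]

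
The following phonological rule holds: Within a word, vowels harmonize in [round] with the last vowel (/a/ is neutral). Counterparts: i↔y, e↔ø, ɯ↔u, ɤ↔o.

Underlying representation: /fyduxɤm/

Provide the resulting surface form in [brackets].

/y/ harmonizes with /ɤ/ ([-round]) → [i]
/u/ harmonizes with /ɤ/ ([-round]) → [ɯ]

[fidɯxɤm]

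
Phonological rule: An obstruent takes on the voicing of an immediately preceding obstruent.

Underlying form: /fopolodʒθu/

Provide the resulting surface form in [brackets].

/θ/ after /dʒ/ (voiced) → [ð]

[fopolodʒðu]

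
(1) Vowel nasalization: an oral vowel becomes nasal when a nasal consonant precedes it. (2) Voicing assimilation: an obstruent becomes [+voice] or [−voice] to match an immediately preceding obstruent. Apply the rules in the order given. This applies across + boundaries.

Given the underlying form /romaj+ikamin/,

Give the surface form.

Rule 1: /a/ after nasal /m/ → [ã]
Rule 1: /i/ after nasal /m/ → [ĩ]
After rule 1: romãj+ikamĩn
Rule 2: no segment meets the rule's conditions; no change.

[romãj+ikamĩn]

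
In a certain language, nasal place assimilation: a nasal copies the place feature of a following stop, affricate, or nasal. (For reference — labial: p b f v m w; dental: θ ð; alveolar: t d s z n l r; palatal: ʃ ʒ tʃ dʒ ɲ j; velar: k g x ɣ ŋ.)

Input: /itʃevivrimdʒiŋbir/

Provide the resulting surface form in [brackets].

[itʃevivriɲdʒimbir]

/m/ before /dʒ/ (palatal) → [ɲ]
/ŋ/ before /b/ (labial) → [m]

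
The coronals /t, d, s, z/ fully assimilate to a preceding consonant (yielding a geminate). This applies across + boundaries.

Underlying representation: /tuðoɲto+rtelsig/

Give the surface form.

/t/ after /ɲ/ → [ɲ] (total assimilation)
/t/ after /r/ → [r] (total assimilation)
/s/ after /l/ → [l] (total assimilation)

[tuðoɲɲo+rrellig]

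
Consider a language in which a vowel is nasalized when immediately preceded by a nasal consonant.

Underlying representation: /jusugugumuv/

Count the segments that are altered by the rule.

1

/u/ after nasal /m/ → [ũ]
1 segment changes.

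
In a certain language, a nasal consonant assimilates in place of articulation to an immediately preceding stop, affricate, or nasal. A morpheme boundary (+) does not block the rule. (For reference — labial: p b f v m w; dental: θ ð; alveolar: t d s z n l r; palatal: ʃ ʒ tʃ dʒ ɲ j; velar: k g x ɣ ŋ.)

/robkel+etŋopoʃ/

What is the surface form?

/ŋ/ after /t/ (alveolar) → [n]

[robkel+etnopoʃ]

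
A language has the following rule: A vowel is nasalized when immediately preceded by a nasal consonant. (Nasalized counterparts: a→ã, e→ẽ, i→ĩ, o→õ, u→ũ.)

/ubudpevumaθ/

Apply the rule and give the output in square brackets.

[ubudpevumãθ]

/a/ after nasal /m/ → [ã]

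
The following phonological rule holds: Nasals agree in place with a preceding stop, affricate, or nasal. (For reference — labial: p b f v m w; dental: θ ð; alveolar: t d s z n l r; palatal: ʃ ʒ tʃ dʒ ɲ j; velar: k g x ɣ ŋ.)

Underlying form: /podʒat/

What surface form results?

no segment meets the rule's conditions; no change.

[podʒat]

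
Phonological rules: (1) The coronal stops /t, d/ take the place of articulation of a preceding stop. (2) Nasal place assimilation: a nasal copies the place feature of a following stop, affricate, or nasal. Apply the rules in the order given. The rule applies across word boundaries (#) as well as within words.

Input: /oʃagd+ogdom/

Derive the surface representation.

[oʃagg+oggom]

Rule 1: /d/ after /g/ (velar) → [g]
Rule 1: /d/ after /g/ (velar) → [g]
After rule 1: oʃagg+oggom
Rule 2: no segment meets the rule's conditions; no change.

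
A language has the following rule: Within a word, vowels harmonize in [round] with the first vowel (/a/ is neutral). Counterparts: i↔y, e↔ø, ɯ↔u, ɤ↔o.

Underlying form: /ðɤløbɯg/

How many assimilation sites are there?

/ø/ harmonizes with /ɤ/ ([-round]) → [e]
1 segment changes.

1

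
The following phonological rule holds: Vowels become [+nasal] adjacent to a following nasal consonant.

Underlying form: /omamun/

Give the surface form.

[õmãmũn]

/o/ before nasal /m/ → [õ]
/a/ before nasal /m/ → [ã]
/u/ before nasal /n/ → [ũ]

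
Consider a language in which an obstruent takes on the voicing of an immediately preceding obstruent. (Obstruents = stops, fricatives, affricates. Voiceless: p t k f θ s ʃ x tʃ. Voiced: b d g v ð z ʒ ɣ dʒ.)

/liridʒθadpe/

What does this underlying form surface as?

/θ/ after /dʒ/ (voiced) → [ð]
/p/ after /d/ (voiced) → [b]

[liridʒðadbe]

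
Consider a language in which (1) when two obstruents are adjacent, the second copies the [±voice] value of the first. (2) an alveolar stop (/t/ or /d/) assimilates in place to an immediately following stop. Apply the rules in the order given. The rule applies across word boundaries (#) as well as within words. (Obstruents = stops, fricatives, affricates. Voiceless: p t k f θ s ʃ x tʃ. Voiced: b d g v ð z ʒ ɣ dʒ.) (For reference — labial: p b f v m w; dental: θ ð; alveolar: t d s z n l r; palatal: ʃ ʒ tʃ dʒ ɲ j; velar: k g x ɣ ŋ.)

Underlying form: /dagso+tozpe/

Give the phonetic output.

Rule 1: /s/ after /g/ (voiced) → [z]
Rule 1: /p/ after /z/ (voiced) → [b]
After rule 1: dagzo+tozbe
Rule 2: no segment meets the rule's conditions; no change.

[dagzo+tozbe]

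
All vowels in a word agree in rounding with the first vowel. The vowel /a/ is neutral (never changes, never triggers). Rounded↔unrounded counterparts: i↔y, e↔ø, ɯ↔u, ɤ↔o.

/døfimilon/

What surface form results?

[døfymylon]

/i/ harmonizes with /ø/ ([+round]) → [y]
/i/ harmonizes with /ø/ ([+round]) → [y]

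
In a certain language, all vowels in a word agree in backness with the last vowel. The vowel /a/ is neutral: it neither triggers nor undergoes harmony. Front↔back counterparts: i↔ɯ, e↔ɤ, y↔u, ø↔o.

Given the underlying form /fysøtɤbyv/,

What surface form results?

/ɤ/ harmonizes with /y/ ([-back]) → [e]

[fysøtebyv]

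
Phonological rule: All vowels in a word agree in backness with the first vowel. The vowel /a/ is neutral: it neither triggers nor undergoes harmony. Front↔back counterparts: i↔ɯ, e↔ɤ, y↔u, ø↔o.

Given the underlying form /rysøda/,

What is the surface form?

no segment meets the rule's conditions; no change.

[rysøda]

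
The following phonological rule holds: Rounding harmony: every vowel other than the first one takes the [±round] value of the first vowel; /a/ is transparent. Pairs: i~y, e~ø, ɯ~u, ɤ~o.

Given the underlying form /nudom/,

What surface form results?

no segment meets the rule's conditions; no change.

[nudom]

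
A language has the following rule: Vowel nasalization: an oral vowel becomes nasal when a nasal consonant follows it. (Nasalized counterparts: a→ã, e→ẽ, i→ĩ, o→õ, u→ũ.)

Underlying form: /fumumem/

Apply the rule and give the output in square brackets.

/u/ before nasal /m/ → [ũ]
/u/ before nasal /m/ → [ũ]
/e/ before nasal /m/ → [ẽ]

[fũmũmẽm]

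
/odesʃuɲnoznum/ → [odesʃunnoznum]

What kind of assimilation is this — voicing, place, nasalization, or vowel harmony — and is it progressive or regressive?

/ɲ/→[n].
Each target copies a feature from the following segment, so the direction is regressive.

place assimilation, regressive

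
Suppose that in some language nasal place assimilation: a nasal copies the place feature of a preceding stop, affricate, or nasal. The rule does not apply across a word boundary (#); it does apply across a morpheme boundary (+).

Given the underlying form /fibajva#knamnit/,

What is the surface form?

[fibajva#kŋammit]

/n/ after /k/ (velar) → [ŋ]
/n/ after /m/ (labial) → [m]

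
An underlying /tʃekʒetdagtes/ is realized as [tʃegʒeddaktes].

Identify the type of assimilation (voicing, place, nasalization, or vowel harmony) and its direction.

voicing assimilation, regressive

/k/→[g] /t/→[d] /g/→[k].
Each target copies a feature from the following segment, so the direction is regressive.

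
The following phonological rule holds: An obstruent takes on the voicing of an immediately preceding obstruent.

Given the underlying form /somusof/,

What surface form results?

[somusof]

no segment meets the rule's conditions; no change.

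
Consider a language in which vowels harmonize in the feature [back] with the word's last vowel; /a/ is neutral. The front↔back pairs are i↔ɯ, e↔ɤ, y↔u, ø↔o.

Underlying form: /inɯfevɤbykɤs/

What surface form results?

[ɯnɯfɤvɤbukɤs]

/i/ harmonizes with /ɤ/ ([+back]) → [ɯ]
/e/ harmonizes with /ɤ/ ([+back]) → [ɤ]
/y/ harmonizes with /ɤ/ ([+back]) → [u]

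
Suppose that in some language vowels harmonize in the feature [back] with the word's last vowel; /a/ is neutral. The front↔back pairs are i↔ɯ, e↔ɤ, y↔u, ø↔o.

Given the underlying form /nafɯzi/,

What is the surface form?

/ɯ/ harmonizes with /i/ ([-back]) → [i]

[nafizi]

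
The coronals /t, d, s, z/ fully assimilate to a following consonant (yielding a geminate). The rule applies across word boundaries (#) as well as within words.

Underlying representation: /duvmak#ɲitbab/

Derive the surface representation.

/t/ before /b/ → [b] (total assimilation)

[duvmak#ɲibbab]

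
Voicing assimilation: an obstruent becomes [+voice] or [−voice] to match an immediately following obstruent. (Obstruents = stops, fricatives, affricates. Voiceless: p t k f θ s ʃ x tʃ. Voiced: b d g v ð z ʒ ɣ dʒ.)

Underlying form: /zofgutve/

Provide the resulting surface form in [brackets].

/f/ before /g/ (voiced) → [v]
/t/ before /v/ (voiced) → [d]

[zovgudve]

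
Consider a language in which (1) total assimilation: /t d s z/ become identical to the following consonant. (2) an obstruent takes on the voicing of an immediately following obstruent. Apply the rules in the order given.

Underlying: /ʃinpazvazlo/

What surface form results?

Rule 1: /z/ before /v/ → [v] (total assimilation)
Rule 1: /z/ before /l/ → [l] (total assimilation)
After rule 1: ʃinpavvallo
Rule 2: no segment meets the rule's conditions; no change.

[ʃinpavvallo]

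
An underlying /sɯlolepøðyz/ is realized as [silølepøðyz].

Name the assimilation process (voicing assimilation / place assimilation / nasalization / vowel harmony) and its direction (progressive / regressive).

/ɯ/→[i] /o/→[ø].
Vowels agree with the last vowel, so the harmony is regressive.

vowel harmony, regressive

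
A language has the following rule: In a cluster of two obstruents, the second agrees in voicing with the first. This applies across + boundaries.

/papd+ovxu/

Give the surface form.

[papt+ovɣu]

/d/ after /p/ (voiceless) → [t]
/x/ after /v/ (voiced) → [ɣ]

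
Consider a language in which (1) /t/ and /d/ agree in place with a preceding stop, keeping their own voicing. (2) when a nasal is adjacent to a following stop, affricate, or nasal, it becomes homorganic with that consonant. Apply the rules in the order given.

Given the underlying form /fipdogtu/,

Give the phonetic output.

[fipbogku]

Rule 1: /d/ after /p/ (labial) → [b]
Rule 1: /t/ after /g/ (velar) → [k]
After rule 1: fipbogku
Rule 2: no segment meets the rule's conditions; no change.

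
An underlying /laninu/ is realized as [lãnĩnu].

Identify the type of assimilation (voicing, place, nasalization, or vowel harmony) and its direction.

nasalization, regressive

/a/→[ã] /i/→[ĩ].
Each target copies a feature from the following segment, so the direction is regressive.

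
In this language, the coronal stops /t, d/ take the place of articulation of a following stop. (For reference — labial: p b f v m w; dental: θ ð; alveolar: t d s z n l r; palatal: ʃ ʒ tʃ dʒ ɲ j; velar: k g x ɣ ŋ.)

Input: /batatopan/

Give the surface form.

[batatopan]

no segment meets the rule's conditions; no change.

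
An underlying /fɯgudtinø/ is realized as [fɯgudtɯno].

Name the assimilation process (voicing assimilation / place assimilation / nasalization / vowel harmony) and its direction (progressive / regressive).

vowel harmony, progressive

/i/→[ɯ] /ø/→[o].
Vowels agree with the first vowel, so the harmony is progressive.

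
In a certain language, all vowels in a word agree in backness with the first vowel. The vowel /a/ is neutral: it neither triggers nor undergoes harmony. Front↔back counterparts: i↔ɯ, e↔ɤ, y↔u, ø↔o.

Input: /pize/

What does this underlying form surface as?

no segment meets the rule's conditions; no change.

[pize]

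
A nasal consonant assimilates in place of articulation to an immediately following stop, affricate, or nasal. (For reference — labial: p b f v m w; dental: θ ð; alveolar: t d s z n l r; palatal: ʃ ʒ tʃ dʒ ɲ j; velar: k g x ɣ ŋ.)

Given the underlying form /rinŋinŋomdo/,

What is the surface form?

/n/ before /ŋ/ (velar) → [ŋ]
/n/ before /ŋ/ (velar) → [ŋ]
/m/ before /d/ (alveolar) → [n]

[riŋŋiŋŋondo]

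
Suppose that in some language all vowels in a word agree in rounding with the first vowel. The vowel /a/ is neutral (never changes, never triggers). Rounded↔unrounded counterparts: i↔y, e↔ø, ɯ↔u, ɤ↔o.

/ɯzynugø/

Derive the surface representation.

[ɯzinɯge]

/y/ harmonizes with /ɯ/ ([-round]) → [i]
/u/ harmonizes with /ɯ/ ([-round]) → [ɯ]
/ø/ harmonizes with /ɯ/ ([-round]) → [e]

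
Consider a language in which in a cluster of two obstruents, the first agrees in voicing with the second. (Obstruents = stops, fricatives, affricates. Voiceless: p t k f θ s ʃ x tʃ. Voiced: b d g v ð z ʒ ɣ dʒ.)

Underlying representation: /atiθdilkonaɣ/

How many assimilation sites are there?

1

/θ/ before /d/ (voiced) → [ð]
1 segment changes.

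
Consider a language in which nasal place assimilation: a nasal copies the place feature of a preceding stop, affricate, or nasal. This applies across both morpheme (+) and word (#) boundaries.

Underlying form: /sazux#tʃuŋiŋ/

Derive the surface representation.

no segment meets the rule's conditions; no change.

[sazux#tʃuŋiŋ]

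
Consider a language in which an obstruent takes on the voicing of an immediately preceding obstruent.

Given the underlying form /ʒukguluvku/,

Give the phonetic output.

[ʒukkuluvgu]

/g/ after /k/ (voiceless) → [k]
/k/ after /v/ (voiced) → [g]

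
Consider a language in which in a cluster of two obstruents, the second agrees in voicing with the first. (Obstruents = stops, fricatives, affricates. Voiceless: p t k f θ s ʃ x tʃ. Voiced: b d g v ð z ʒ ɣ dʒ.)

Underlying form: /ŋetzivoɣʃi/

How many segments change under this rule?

/z/ after /t/ (voiceless) → [s]
/ʃ/ after /ɣ/ (voiced) → [ʒ]
2 segments change.

2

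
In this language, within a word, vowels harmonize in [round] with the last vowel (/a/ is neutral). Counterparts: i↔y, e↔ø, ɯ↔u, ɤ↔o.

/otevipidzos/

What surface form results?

[otøvypydzos]

/e/ harmonizes with /o/ ([+round]) → [ø]
/i/ harmonizes with /o/ ([+round]) → [y]
/i/ harmonizes with /o/ ([+round]) → [y]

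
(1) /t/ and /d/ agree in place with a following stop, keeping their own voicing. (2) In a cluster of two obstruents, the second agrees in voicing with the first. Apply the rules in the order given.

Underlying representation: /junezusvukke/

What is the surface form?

Rule 1: no segment meets the rule's conditions; no change.
After rule 1: junezusvukke
Rule 2: /v/ after /s/ (voiceless) → [f]

[junezusfukke]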